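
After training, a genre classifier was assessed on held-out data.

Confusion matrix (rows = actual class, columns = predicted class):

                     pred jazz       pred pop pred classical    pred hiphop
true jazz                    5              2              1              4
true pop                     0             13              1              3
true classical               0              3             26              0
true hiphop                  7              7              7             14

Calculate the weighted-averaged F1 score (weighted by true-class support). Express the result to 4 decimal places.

0.6085

Per-class F1 score (2·TP/(2·TP+FP+FN)):
  jazz: TP=5, FP=0+0+7=7, FN=2+1+4=7 → 10/24 = 0.41667
  pop: TP=13, FP=2+3+7=12, FN=0+1+3=4 → 26/42 = 0.61905
  classical: TP=26, FP=1+1+7=9, FN=0+3+0=3 → 52/64 = 0.81250
  hiphop: TP=14, FP=4+3+0=7, FN=7+7+7=21 → 28/56 = 0.50000
Weighted-F1 score = Σ (supportᵢ/N)·F1 scoreᵢ with N=93: (12/93)·0.41667 + (17/93)·0.61905 + (29/93)·0.81250 + (35/93)·0.50000 = 0.6085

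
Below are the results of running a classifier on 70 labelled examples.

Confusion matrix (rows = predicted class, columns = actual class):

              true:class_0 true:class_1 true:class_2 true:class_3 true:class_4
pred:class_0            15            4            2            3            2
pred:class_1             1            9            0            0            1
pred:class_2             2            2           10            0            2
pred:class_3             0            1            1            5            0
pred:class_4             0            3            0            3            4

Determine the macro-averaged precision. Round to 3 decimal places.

0.627

Per-class precision (TP/(TP+FP)):
  class_0: TP=15, FP=4+2+3+2=11 → 15/26 = 0.5769
  class_1: TP=9, FP=1+0+0+1=2 → 9/11 = 0.8182
  class_2: TP=10, FP=2+2+0+2=6 → 10/16 = 0.6250
  class_3: TP=5, FP=0+1+1+0=2 → 5/7 = 0.7143
  class_4: TP=4, FP=0+3+0+3=6 → 4/10 = 0.4000
Macro-precision = mean = (0.5769 + 0.8182 + 0.6250 + 0.7143 + 0.4000) / 5 = 0.627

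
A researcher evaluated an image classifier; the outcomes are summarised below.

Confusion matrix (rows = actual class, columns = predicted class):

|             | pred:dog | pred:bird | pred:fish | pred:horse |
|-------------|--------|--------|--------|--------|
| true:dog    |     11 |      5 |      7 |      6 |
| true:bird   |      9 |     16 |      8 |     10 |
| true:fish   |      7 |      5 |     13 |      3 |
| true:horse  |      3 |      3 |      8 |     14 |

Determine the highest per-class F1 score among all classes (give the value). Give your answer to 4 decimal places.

0.4590

Per-class F1 score (2·TP/(2·TP+FP+FN)):
  dog: TP=11, FP=9+7+3=19, FN=5+7+6=18 → 22/59 = 0.37288
  bird: TP=16, FP=5+5+3=13, FN=9+8+10=27 → 32/72 = 0.44444
  fish: TP=13, FP=7+8+8=23, FN=7+5+3=15 → 26/64 = 0.40625
  horse: TP=14, FP=6+10+3=19, FN=3+3+8=14 → 28/61 = 0.45902
Highest is class 'horse' with F1 score = 0.4590.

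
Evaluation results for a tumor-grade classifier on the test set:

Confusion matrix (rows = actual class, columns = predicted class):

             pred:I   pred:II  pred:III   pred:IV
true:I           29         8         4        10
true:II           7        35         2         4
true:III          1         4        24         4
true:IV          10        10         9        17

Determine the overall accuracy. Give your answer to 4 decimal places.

0.5899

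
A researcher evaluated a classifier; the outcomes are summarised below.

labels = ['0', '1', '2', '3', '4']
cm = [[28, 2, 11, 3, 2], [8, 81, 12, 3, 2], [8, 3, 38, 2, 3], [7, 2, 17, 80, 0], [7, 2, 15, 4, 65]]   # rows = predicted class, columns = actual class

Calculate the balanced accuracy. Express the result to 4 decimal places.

Balanced accuracy = mean of per-class recall.
  0: recall = 28/58 = 0.48276
  1: recall = 81/90 = 0.90000
  2: recall = 38/93 = 0.40860
  3: recall = 80/92 = 0.86957
  4: recall = 65/72 = 0.90278
Mean = (0.48276 + 0.90000 + 0.40860 + 0.86957 + 0.90278) / 5 = 0.7127

0.7127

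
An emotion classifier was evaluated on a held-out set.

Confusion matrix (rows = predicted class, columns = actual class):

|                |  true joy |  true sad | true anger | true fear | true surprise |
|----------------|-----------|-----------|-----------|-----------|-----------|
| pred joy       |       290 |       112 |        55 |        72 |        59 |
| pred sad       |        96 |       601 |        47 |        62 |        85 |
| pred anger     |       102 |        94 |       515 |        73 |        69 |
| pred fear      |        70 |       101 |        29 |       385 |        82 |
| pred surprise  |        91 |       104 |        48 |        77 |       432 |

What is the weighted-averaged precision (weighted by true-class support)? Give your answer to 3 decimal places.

0.593

Per-class precision (TP/(TP+FP)):
  joy: TP=290, FP=112+55+72+59=298 → 290/588 = 0.4932
  sad: TP=601, FP=96+47+62+85=290 → 601/891 = 0.6745
  anger: TP=515, FP=102+94+73+69=338 → 515/853 = 0.6038
  fear: TP=385, FP=70+101+29+82=282 → 385/667 = 0.5772
  surprise: TP=432, FP=91+104+48+77=320 → 432/752 = 0.5745
Weighted-precision = Σ (supportᵢ/N)·precisionᵢ with N=3751: (649/3751)·0.4932 + (1012/3751)·0.6745 + (694/3751)·0.6038 + (669/3751)·0.5772 + (727/3751)·0.5745 = 0.593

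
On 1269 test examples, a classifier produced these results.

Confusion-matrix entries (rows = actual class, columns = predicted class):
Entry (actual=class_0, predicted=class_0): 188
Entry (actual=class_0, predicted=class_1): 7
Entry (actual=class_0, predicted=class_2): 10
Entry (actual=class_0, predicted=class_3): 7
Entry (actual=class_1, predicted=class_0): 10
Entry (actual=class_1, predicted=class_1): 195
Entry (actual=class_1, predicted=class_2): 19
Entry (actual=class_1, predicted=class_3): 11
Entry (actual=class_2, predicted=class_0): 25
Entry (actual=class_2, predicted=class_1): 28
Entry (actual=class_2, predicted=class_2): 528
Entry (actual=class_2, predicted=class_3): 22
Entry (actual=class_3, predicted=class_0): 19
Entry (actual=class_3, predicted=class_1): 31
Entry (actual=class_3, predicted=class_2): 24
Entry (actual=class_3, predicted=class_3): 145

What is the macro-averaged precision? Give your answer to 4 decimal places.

0.8041

Per-class precision (TP/(TP+FP)):
  class_0: TP=188, FP=10+25+19=54 → 188/242 = 0.77686
  class_1: TP=195, FP=7+28+31=66 → 195/261 = 0.74713
  class_2: TP=528, FP=10+19+24=53 → 528/581 = 0.90878
  class_3: TP=145, FP=7+11+22=40 → 145/185 = 0.78378
Macro-precision = mean = (0.77686 + 0.74713 + 0.90878 + 0.78378) / 4 = 0.8041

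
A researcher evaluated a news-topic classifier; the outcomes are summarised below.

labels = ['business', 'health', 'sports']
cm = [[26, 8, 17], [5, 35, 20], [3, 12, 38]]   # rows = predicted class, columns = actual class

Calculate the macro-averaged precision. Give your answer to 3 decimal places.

0.603

Per-class precision (TP/(TP+FP)):
  business: TP=26, FP=8+17=25 → 26/51 = 0.5098
  health: TP=35, FP=5+20=25 → 35/60 = 0.5833
  sports: TP=38, FP=3+12=15 → 38/53 = 0.7170
Macro-precision = mean = (0.5098 + 0.5833 + 0.7170) / 3 = 0.603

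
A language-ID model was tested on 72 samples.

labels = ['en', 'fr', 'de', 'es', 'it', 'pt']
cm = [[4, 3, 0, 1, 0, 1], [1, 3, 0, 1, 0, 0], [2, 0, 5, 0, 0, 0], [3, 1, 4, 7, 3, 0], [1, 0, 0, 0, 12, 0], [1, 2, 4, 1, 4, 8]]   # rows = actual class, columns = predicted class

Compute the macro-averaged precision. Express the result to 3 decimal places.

0.545

Per-class precision (TP/(TP+FP)):
  en: TP=4, FP=1+2+3+1+1=8 → 4/12 = 0.3333
  fr: TP=3, FP=3+0+1+0+2=6 → 3/9 = 0.3333
  de: TP=5, FP=0+0+4+0+4=8 → 5/13 = 0.3846
  es: TP=7, FP=1+1+0+0+1=3 → 7/10 = 0.7000
  it: TP=12, FP=0+0+0+3+4=7 → 12/19 = 0.6316
  pt: TP=8, FP=1+0+0+0+0=1 → 8/9 = 0.8889
Macro-precision = mean = (0.3333 + 0.3333 + 0.3846 + 0.7000 + 0.6316 + 0.8889) / 6 = 0.545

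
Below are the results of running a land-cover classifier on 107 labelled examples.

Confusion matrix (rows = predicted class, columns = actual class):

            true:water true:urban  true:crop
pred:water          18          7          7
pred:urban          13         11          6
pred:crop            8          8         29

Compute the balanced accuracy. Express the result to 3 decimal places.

0.525

Balanced accuracy = mean of per-class recall.
  water: recall = 18/39 = 0.4615
  urban: recall = 11/26 = 0.4231
  crop: recall = 29/42 = 0.6905
Mean = (0.4615 + 0.4231 + 0.6905) / 3 = 0.525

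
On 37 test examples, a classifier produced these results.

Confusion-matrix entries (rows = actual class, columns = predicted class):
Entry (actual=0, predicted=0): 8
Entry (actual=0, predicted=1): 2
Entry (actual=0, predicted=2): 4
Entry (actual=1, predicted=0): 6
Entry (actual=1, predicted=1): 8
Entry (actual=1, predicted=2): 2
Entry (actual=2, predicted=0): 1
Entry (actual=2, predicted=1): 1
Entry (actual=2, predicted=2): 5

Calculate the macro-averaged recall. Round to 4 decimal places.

0.5952

Per-class recall (TP/(TP+FN)):
  0: TP=8, FN=2+4=6 → 8/14 = 0.57143
  1: TP=8, FN=6+2=8 → 8/16 = 0.50000
  2: TP=5, FN=1+1=2 → 5/7 = 0.71429
Macro-recall = mean = (0.57143 + 0.50000 + 0.71429) / 3 = 0.5952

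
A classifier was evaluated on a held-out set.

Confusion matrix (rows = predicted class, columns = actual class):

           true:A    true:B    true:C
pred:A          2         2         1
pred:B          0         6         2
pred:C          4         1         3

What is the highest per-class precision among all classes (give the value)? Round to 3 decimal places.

0.750

Per-class precision (TP/(TP+FP)):
  A: TP=2, FP=2+1=3 → 2/5 = 0.4000
  B: TP=6, FP=0+2=2 → 6/8 = 0.7500
  C: TP=3, FP=4+1=5 → 3/8 = 0.3750
Highest is class 'B' with precision = 0.750.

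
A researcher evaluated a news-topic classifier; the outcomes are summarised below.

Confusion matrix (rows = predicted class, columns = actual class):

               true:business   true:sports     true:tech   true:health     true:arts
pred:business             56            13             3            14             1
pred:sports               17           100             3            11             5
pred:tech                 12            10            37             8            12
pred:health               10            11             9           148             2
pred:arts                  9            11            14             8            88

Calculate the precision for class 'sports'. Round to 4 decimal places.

precision = TP/(TP+FP).
sports: TP=100, FP=17+3+11+5=36 → 100/136 = 0.73529

0.7353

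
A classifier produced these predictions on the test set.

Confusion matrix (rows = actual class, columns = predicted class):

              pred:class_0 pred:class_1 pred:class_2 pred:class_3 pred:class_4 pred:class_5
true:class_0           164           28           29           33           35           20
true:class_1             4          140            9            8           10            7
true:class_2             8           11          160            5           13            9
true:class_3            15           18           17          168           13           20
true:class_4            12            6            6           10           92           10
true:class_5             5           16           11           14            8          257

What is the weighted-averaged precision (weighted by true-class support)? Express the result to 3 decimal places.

Per-class precision (TP/(TP+FP)):
  class_0: TP=164, FP=4+8+15+12+5=44 → 164/208 = 0.7885
  class_1: TP=140, FP=28+11+18+6+16=79 → 140/219 = 0.6393
  class_2: TP=160, FP=29+9+17+6+11=72 → 160/232 = 0.6897
  class_3: TP=168, FP=33+8+5+10+14=70 → 168/238 = 0.7059
  class_4: TP=92, FP=35+10+13+13+8=79 → 92/171 = 0.5380
  class_5: TP=257, FP=20+7+9+20+10=66 → 257/323 = 0.7957
Weighted-precision = Σ (supportᵢ/N)·precisionᵢ with N=1391: (309/1391)·0.7885 + (178/1391)·0.6393 + (206/1391)·0.6897 + (251/1391)·0.7059 + (136/1391)·0.5380 + (311/1391)·0.7957 = 0.717

0.717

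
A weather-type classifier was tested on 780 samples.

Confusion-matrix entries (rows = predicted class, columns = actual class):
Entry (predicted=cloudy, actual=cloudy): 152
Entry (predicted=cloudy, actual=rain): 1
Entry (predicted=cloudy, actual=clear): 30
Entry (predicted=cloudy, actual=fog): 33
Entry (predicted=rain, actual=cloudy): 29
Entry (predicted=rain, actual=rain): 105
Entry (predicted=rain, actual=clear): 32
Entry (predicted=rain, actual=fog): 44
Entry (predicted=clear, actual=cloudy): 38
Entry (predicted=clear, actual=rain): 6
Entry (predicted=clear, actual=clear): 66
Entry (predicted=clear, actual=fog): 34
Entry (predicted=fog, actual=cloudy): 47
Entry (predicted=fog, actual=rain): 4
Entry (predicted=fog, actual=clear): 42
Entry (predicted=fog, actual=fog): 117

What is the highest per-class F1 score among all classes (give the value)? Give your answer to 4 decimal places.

0.6442

Per-class F1 score (2·TP/(2·TP+FP+FN)):
  cloudy: TP=152, FP=1+30+33=64, FN=29+38+47=114 → 304/482 = 0.63071
  rain: TP=105, FP=29+32+44=105, FN=1+6+4=11 → 210/326 = 0.64417
  clear: TP=66, FP=38+6+34=78, FN=30+32+42=104 → 132/314 = 0.42038
  fog: TP=117, FP=47+4+42=93, FN=33+44+34=111 → 234/438 = 0.53425
Highest is class 'rain' with F1 score = 0.6442.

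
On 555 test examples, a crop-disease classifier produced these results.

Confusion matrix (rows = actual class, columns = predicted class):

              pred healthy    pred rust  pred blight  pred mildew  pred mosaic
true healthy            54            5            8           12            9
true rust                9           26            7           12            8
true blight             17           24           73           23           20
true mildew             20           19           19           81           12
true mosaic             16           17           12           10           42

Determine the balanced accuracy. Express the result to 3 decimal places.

0.493

Balanced accuracy = mean of per-class recall.
  healthy: recall = 54/88 = 0.6136
  rust: recall = 26/62 = 0.4194
  blight: recall = 73/157 = 0.4650
  mildew: recall = 81/151 = 0.5364
  mosaic: recall = 42/97 = 0.4330
Mean = (0.6136 + 0.4194 + 0.4650 + 0.5364 + 0.4330) / 5 = 0.493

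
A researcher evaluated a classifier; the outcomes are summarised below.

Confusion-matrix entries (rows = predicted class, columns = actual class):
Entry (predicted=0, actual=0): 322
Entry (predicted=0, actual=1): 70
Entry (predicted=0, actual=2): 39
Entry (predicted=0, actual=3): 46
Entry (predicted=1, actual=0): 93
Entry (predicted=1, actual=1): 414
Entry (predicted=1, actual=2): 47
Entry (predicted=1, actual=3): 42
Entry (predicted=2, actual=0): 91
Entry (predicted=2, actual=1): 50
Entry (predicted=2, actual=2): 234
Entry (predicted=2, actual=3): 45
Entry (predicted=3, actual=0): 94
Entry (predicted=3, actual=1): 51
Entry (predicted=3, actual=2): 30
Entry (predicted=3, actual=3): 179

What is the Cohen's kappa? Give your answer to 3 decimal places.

Observed agreement pₒ = trace/N = 1149/1847 = 0.6221
Expected agreement pₑ = Σ (rowᵢ·colᵢ)/N² = (600·477 + 585·596 + 350·420 + 312·354)/1847² = 0.2616
κ = (pₒ − pₑ)/(1 − pₑ) = (0.6221 − 0.2616)/(1 − 0.2616) = 0.488

0.488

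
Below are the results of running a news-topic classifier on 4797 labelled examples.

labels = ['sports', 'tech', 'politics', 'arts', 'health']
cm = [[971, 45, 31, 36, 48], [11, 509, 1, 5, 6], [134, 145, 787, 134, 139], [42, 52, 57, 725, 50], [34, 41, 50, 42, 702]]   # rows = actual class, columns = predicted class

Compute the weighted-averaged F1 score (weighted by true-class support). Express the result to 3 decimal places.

Per-class F1 score (2·TP/(2·TP+FP+FN)):
  sports: TP=971, FP=11+134+42+34=221, FN=45+31+36+48=160 → 1942/2323 = 0.8360
  tech: TP=509, FP=45+145+52+41=283, FN=11+1+5+6=23 → 1018/1324 = 0.7689
  politics: TP=787, FP=31+1+57+50=139, FN=134+145+134+139=552 → 1574/2265 = 0.6949
  arts: TP=725, FP=36+5+134+42=217, FN=42+52+57+50=201 → 1450/1868 = 0.7762
  health: TP=702, FP=48+6+139+50=243, FN=34+41+50+42=167 → 1404/1814 = 0.7740
Weighted-F1 score = Σ (supportᵢ/N)·F1 scoreᵢ with N=4797: (1131/4797)·0.8360 + (532/4797)·0.7689 + (1339/4797)·0.6949 + (926/4797)·0.7762 + (869/4797)·0.7740 = 0.766

0.766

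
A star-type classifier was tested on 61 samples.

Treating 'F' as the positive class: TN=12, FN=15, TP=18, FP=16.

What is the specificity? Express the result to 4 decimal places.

0.4286

Specificity = TN/(TN+FP) = 12/(12+16) = 0.4286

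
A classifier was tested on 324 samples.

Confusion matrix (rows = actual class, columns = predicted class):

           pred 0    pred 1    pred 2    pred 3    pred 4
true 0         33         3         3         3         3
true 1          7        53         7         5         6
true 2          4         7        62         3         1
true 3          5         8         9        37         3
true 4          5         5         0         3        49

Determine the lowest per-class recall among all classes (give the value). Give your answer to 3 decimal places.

Per-class recall (TP/(TP+FN)):
  0: TP=33, FN=3+3+3+3=12 → 33/45 = 0.7333
  1: TP=53, FN=7+7+5+6=25 → 53/78 = 0.6795
  2: TP=62, FN=4+7+3+1=15 → 62/77 = 0.8052
  3: TP=37, FN=5+8+9+3=25 → 37/62 = 0.5968
  4: TP=49, FN=5+5+0+3=13 → 49/62 = 0.7903
Lowest is class '3' with recall = 0.597.

0.597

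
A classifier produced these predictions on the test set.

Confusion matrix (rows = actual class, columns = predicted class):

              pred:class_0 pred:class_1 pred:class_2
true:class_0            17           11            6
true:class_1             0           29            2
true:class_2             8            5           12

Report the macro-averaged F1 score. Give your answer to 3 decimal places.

Per-class F1 score (2·TP/(2·TP+FP+FN)):
  class_0: TP=17, FP=0+8=8, FN=11+6=17 → 34/59 = 0.5763
  class_1: TP=29, FP=11+5=16, FN=0+2=2 → 58/76 = 0.7632
  class_2: TP=12, FP=6+2=8, FN=8+5=13 → 24/45 = 0.5333
Macro-F1 score = mean = (0.5763 + 0.7632 + 0.5333) / 3 = 0.624

0.624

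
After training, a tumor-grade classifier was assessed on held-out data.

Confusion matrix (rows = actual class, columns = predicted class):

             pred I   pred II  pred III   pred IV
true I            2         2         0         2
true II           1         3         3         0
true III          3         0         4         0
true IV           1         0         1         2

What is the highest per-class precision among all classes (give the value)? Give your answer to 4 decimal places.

Per-class precision (TP/(TP+FP)):
  I: TP=2, FP=1+3+1=5 → 2/7 = 0.28571
  II: TP=3, FP=2+0+0=2 → 3/5 = 0.60000
  III: TP=4, FP=0+3+1=4 → 4/8 = 0.50000
  IV: TP=2, FP=2+0+0=2 → 2/4 = 0.50000
Highest is class 'II' with precision = 0.6000.

0.6000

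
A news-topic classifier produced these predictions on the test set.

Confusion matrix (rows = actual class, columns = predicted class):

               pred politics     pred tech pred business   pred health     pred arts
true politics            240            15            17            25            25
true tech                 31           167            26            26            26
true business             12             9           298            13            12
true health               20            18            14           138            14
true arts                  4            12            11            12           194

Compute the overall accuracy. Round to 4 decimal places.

0.7520

Accuracy = trace / total = (240+167+298+138+194=1037) / 1379 = 1037/1379 = 0.7520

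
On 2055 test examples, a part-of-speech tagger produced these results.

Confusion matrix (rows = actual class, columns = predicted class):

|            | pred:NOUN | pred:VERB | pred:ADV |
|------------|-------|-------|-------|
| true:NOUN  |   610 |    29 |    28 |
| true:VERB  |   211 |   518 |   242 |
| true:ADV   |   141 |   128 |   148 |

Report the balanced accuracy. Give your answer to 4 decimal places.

Balanced accuracy = mean of per-class recall.
  NOUN: recall = 610/667 = 0.91454
  VERB: recall = 518/971 = 0.53347
  ADV: recall = 148/417 = 0.35492
Mean = (0.91454 + 0.53347 + 0.35492) / 3 = 0.6010

0.6010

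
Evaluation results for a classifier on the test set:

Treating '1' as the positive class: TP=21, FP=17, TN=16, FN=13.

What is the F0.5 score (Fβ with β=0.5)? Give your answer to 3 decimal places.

Fβ = (1+β²)·TP / ((1+β²)·TP + β²·FN + FP), with β²=1/4
= 1.25·21 / (1.25·21 + 0.25·13 + 17) = 0.565

0.565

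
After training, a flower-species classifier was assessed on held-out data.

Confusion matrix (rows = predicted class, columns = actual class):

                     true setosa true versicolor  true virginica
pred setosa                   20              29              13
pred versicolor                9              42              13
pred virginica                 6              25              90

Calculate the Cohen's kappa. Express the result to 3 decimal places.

Observed agreement pₒ = trace/N = 152/247 = 0.6154
Expected agreement pₑ = Σ (rowᵢ·colᵢ)/N² = (35·62 + 96·64 + 116·121)/247² = 0.3663
κ = (pₒ − pₑ)/(1 − pₑ) = (0.6154 − 0.3663)/(1 − 0.3663) = 0.393

0.393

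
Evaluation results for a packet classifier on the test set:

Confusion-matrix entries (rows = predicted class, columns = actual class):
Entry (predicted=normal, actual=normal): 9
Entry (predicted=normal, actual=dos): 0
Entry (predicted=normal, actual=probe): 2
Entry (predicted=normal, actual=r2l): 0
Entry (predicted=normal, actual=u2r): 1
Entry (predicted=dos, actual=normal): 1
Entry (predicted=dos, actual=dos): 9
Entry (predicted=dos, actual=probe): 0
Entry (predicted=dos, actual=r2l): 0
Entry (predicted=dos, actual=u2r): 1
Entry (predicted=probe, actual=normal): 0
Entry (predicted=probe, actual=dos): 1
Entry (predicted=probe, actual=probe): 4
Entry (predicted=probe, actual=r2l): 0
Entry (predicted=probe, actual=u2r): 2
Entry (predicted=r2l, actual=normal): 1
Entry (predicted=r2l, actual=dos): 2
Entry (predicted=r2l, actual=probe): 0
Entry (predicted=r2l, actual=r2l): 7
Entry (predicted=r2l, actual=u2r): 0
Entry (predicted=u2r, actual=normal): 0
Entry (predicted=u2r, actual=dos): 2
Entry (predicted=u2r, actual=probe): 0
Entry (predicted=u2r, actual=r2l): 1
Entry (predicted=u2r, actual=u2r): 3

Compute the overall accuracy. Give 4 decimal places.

Accuracy = trace / total = (9+9+4+7+3=32) / 46 = 32/46 = 0.6957

0.6957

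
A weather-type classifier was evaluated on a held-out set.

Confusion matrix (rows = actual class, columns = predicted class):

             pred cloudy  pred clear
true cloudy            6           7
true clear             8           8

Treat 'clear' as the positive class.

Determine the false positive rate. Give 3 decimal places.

0.538

FPR = FP/(FP+TN) = 7/(7+6) = 0.538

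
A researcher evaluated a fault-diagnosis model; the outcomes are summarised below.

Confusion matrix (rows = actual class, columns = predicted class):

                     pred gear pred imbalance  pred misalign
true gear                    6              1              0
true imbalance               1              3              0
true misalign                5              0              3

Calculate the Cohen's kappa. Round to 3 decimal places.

Observed agreement pₒ = trace/N = 12/19 = 0.6316
Expected agreement pₑ = Σ (rowᵢ·colᵢ)/N² = (7·12 + 4·4 + 8·3)/19² = 0.3435
κ = (pₒ − pₑ)/(1 − pₑ) = (0.6316 − 0.3435)/(1 − 0.3435) = 0.439

0.439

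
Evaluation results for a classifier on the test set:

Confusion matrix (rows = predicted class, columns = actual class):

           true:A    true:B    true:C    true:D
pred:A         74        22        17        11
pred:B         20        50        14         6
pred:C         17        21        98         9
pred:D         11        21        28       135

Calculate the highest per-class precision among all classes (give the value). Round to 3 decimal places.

0.692

Per-class precision (TP/(TP+FP)):
  A: TP=74, FP=22+17+11=50 → 74/124 = 0.5968
  B: TP=50, FP=20+14+6=40 → 50/90 = 0.5556
  C: TP=98, FP=17+21+9=47 → 98/145 = 0.6759
  D: TP=135, FP=11+21+28=60 → 135/195 = 0.6923
Highest is class 'D' with precision = 0.692.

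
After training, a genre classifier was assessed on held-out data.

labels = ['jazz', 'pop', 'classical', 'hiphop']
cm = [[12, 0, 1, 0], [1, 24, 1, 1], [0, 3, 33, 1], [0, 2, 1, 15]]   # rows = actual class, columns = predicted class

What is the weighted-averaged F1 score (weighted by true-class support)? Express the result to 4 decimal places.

0.8845

Per-class F1 score (2·TP/(2·TP+FP+FN)):
  jazz: TP=12, FP=1+0+0=1, FN=0+1+0=1 → 24/26 = 0.92308
  pop: TP=24, FP=0+3+2=5, FN=1+1+1=3 → 48/56 = 0.85714
  classical: TP=33, FP=1+1+1=3, FN=0+3+1=4 → 66/73 = 0.90411
  hiphop: TP=15, FP=0+1+1=2, FN=0+2+1=3 → 30/35 = 0.85714
Weighted-F1 score = Σ (supportᵢ/N)·F1 scoreᵢ with N=95: (13/95)·0.92308 + (27/95)·0.85714 + (37/95)·0.90411 + (18/95)·0.85714 = 0.8845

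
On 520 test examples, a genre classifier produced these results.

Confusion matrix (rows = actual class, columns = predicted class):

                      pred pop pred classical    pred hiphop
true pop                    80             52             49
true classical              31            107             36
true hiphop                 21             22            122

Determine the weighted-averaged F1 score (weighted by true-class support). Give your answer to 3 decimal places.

Per-class F1 score (2·TP/(2·TP+FP+FN)):
  pop: TP=80, FP=31+21=52, FN=52+49=101 → 160/313 = 0.5112
  classical: TP=107, FP=52+22=74, FN=31+36=67 → 214/355 = 0.6028
  hiphop: TP=122, FP=49+36=85, FN=21+22=43 → 244/372 = 0.6559
Weighted-F1 score = Σ (supportᵢ/N)·F1 scoreᵢ with N=520: (181/520)·0.5112 + (174/520)·0.6028 + (165/520)·0.6559 = 0.588

0.588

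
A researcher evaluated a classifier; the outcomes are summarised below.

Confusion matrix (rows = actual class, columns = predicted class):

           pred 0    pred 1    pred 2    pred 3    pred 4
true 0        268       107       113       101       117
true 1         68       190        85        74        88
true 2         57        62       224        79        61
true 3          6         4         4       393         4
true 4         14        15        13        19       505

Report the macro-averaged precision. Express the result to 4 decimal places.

Per-class precision (TP/(TP+FP)):
  0: TP=268, FP=68+57+6+14=145 → 268/413 = 0.64891
  1: TP=190, FP=107+62+4+15=188 → 190/378 = 0.50265
  2: TP=224, FP=113+85+4+13=215 → 224/439 = 0.51025
  3: TP=393, FP=101+74+79+19=273 → 393/666 = 0.59009
  4: TP=505, FP=117+88+61+4=270 → 505/775 = 0.65161
Macro-precision = mean = (0.64891 + 0.50265 + 0.51025 + 0.59009 + 0.65161) / 5 = 0.5807

0.5807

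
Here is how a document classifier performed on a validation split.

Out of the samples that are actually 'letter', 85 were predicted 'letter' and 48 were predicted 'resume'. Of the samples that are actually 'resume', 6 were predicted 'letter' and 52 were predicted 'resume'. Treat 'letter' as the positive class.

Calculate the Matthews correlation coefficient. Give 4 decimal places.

0.4932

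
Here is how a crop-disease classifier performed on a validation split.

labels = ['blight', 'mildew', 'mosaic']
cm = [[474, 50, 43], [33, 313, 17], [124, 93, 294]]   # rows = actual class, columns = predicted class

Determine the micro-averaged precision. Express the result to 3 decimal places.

0.750

Micro-averaging pools counts across classes: ΣTP=1081, ΣFP=360, ΣFN=360.
Micro-precision = TP/(TP+FP) on pooled counts = 0.750 (equals overall accuracy in single-label multiclass).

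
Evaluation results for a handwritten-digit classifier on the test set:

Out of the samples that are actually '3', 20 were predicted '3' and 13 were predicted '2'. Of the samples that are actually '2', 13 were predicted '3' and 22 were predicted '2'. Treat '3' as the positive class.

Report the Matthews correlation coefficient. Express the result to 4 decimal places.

MCC = (TP·TN − FP·FN) / √((TP+FP)(TP+FN)(TN+FP)(TN+FN))
Numerator = 20·22 − 13·13 = 271
Denominator = √(33·33·35·35) = √1334025 = 1155.0000
MCC = 271 / 1155.0000 = 0.2346

0.2346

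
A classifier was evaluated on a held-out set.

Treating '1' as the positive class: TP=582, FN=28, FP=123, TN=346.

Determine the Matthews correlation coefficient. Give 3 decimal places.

MCC = (TP·TN − FP·FN) / √((TP+FP)(TP+FN)(TN+FP)(TN+FN))
Numerator = 582·346 − 123·28 = 197928
Denominator = √(705·610·469·374) = √75433350300 = 274651.3250
MCC = 197928 / 274651.3250 = 0.721

0.721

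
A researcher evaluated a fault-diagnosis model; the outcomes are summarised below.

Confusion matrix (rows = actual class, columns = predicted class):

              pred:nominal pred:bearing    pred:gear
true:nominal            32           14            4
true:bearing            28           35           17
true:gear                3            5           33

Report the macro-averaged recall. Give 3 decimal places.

0.627

Per-class recall (TP/(TP+FN)):
  nominal: TP=32, FN=14+4=18 → 32/50 = 0.6400
  bearing: TP=35, FN=28+17=45 → 35/80 = 0.4375
  gear: TP=33, FN=3+5=8 → 33/41 = 0.8049
Macro-recall = mean = (0.6400 + 0.4375 + 0.8049) / 3 = 0.627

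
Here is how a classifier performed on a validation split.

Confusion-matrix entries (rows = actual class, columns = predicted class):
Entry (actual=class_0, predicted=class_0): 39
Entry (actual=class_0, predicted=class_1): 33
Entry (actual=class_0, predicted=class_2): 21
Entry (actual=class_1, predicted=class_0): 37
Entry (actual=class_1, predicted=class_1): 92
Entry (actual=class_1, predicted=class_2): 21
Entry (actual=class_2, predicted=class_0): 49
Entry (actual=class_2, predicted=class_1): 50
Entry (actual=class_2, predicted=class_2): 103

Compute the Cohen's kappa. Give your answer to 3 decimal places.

0.282

Observed agreement pₒ = trace/N = 234/445 = 0.5258
Expected agreement pₑ = Σ (rowᵢ·colᵢ)/N² = (93·125 + 150·175 + 202·145)/445² = 0.3392
κ = (pₒ − pₑ)/(1 − pₑ) = (0.5258 − 0.3392)/(1 − 0.3392) = 0.282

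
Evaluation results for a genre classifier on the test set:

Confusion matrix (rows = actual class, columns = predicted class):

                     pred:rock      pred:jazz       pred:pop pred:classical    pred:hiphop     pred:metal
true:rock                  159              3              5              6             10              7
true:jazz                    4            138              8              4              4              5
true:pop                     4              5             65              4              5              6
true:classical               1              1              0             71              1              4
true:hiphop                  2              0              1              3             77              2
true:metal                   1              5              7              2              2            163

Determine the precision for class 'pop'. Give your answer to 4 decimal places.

0.7558

Treat 'pop' as positive and all other classes as negative.
precision = TP/(TP+FP).
pop: TP=65, FP=5+8+0+1+7=21 → 65/86 = 0.75581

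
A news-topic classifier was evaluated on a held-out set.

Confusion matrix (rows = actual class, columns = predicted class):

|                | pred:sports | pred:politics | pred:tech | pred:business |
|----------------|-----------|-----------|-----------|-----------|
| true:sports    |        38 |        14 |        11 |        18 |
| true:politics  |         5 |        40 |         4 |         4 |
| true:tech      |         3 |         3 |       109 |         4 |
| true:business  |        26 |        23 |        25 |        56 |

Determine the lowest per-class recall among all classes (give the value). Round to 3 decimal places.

Per-class recall (TP/(TP+FN)):
  sports: TP=38, FN=14+11+18=43 → 38/81 = 0.4691
  politics: TP=40, FN=5+4+4=13 → 40/53 = 0.7547
  tech: TP=109, FN=3+3+4=10 → 109/119 = 0.9160
  business: TP=56, FN=26+23+25=74 → 56/130 = 0.4308
Lowest is class 'business' with recall = 0.431.

0.431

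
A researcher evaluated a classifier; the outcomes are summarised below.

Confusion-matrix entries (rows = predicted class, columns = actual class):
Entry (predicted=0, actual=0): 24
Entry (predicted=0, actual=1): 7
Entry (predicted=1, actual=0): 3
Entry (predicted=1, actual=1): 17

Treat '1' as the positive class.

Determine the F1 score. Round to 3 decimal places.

0.773

Precision = TP/(TP+FP) = 17/20 = 0.8500
Recall = TP/(TP+FN) = 17/24 = 0.7083
F1 = 2·TP/(2·TP+FP+FN) = 34/44 = 0.773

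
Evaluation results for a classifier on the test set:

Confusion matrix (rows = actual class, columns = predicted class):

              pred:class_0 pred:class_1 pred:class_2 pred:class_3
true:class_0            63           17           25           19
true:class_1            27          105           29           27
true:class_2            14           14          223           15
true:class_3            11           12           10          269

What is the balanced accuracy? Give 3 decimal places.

0.699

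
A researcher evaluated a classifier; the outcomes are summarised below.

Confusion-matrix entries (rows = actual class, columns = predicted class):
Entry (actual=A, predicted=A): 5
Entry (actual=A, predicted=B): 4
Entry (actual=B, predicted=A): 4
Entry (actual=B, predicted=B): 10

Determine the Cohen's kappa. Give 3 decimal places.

0.270

Observed agreement pₒ = trace/N = 15/23 = 0.6522
Expected agreement pₑ = Σ (rowᵢ·colᵢ)/N² = (9·9 + 14·14)/23² = 0.5236
κ = (pₒ − pₑ)/(1 − pₑ) = (0.6522 − 0.5236)/(1 − 0.5236) = 0.270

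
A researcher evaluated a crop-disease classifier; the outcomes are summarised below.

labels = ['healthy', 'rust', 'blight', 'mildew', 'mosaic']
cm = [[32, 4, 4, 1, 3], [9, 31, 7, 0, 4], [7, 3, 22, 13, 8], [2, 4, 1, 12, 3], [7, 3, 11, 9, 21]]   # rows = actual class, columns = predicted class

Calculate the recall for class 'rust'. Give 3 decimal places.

0.608

Take TP from the diagonal, FP from the rest of the 'rust' prediction marginal, FN from the rest of the 'rust' actual marginal.
recall = TP/(TP+FN).
rust: TP=31, FN=9+7+0+4=20 → 31/51 = 0.6078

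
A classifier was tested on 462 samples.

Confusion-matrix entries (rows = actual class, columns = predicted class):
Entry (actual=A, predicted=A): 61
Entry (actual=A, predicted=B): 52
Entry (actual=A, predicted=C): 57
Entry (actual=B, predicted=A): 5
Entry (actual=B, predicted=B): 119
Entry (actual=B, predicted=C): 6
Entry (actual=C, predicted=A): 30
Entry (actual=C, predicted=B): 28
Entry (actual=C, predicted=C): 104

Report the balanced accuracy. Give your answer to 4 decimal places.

Balanced accuracy = mean of per-class recall.
  A: recall = 61/170 = 0.35882
  B: recall = 119/130 = 0.91538
  C: recall = 104/162 = 0.64198
Mean = (0.35882 + 0.91538 + 0.64198) / 3 = 0.6387

0.6387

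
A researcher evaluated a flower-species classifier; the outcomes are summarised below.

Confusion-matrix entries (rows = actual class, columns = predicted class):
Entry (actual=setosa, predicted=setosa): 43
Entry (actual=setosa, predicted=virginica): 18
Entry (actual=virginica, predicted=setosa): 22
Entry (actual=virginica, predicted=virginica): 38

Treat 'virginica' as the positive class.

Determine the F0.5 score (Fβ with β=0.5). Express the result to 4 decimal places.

Fβ = (1+β²)·TP / ((1+β²)·TP + β²·FN + FP), with β²=1/4
= 1.25·38 / (1.25·38 + 0.25·22 + 18) = 0.6690

0.6690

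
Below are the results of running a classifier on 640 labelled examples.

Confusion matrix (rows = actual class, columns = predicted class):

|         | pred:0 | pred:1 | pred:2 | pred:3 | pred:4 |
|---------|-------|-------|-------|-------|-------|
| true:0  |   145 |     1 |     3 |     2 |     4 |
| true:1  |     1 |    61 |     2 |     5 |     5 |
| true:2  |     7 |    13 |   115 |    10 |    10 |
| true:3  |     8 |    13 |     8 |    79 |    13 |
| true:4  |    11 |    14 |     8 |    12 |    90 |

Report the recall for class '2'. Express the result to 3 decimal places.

Take TP from the diagonal, FP from the rest of the '2' prediction marginal, FN from the rest of the '2' actual marginal.
recall = TP/(TP+FN).
2: TP=115, FN=7+13+10+10=40 → 115/155 = 0.7419

0.742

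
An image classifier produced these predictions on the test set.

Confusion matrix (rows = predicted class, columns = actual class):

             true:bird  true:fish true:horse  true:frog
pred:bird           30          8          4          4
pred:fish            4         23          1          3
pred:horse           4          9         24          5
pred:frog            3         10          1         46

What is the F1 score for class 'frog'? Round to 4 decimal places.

0.7797

F1 score = 2·TP/(2·TP+FP+FN).
frog: TP=46, FP=3+10+1=14, FN=4+3+5=12 → 92/118 = 0.77966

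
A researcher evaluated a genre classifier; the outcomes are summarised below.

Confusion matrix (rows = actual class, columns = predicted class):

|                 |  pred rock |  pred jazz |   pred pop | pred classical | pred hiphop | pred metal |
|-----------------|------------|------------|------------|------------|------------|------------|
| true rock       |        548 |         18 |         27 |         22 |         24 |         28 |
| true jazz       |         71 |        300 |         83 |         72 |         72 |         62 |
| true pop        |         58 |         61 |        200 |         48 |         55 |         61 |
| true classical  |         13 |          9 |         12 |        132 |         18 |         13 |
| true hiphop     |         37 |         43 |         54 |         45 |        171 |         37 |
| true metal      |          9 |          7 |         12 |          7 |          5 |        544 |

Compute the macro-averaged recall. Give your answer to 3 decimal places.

0.622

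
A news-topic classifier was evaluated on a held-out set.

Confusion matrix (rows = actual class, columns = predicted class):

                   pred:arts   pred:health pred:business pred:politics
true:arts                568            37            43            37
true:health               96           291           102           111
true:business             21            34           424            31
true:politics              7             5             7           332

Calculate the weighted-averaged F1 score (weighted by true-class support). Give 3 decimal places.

Per-class F1 score (2·TP/(2·TP+FP+FN)):
  arts: TP=568, FP=96+21+7=124, FN=37+43+37=117 → 1136/1377 = 0.8250
  health: TP=291, FP=37+34+5=76, FN=96+102+111=309 → 582/967 = 0.6019
  business: TP=424, FP=43+102+7=152, FN=21+34+31=86 → 848/1086 = 0.7808
  politics: TP=332, FP=37+111+31=179, FN=7+5+7=19 → 664/862 = 0.7703
Weighted-F1 score = Σ (supportᵢ/N)·F1 scoreᵢ with N=2146: (685/2146)·0.8250 + (600/2146)·0.6019 + (510/2146)·0.7808 + (351/2146)·0.7703 = 0.743

0.743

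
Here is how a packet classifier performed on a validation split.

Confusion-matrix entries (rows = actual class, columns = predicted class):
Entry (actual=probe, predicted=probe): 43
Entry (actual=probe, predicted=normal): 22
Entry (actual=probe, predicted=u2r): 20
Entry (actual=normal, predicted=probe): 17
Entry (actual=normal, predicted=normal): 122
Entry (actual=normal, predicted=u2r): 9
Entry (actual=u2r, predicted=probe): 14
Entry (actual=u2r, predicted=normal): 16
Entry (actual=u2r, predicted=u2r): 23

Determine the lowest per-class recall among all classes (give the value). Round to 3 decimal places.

0.434

Per-class recall (TP/(TP+FN)):
  probe: TP=43, FN=22+20=42 → 43/85 = 0.5059
  normal: TP=122, FN=17+9=26 → 122/148 = 0.8243
  u2r: TP=23, FN=14+16=30 → 23/53 = 0.4340
Lowest is class 'u2r' with recall = 0.434.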